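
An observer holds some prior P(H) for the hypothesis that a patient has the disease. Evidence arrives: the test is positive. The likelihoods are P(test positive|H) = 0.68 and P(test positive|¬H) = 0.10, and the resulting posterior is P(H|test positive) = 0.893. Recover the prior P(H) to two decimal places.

P(H) = 0.55

Bayes' rule in odds form gives O(H|E) = O(H)·[P(E|H)/P(E|¬H)], hence O(H) = O(H|E)/LR.
Posterior odds = 0.893/(1−0.893) = 8.3458. LR = 0.68/0.10 = 6.8000.
Prior odds = 8.3458/6.8000 = 1.2273, so P(H) = 1.2273/(1+1.2273) ≈ 0.55.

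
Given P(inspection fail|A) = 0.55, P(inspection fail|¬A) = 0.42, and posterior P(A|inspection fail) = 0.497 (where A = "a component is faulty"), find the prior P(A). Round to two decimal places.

Bayes' rule in odds form gives O(A|E) = O(A)·[P(E|A)/P(E|¬A)], hence O(A) = O(A|E)/LR.
Posterior odds = 0.497/(1−0.497) = 0.9881. LR = 0.55/0.42 = 1.3095.
Prior odds = 0.9881/1.3095 = 0.7546, so P(A) = 0.7546/(1+0.7546) ≈ 0.43.

P(A) = 0.43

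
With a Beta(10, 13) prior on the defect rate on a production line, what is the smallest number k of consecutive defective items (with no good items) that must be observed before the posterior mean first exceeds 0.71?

After k defective items and 0 good items the posterior is Beta(10+k, 13), with mean (10+k)/(10+13+k).
Set (10+k)/(23+k) > 0.71 and solve: k > (0.71·23 − 10)/(1 − 0.71) = 21.828.
The smallest integer exceeding 21.828 is 22.

k = 22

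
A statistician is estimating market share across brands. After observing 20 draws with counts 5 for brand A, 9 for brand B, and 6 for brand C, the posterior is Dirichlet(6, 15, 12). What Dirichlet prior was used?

For a Dirichlet(α) prior with multinomial counts c, the posterior is Dirichlet(α + c) componentwise.
Subtract each count from the matching posterior parameter: 6−5=1, 15−9=6, 12−6=6.

Dirichlet(1, 6, 6)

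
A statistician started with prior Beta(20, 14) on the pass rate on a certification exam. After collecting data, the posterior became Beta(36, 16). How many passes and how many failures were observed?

16 passes and 2 failures

Beta is conjugate to the binomial likelihood: posterior = Beta(a+s, b+f).
Match parameters: s=36−20=16, f=16−14=2.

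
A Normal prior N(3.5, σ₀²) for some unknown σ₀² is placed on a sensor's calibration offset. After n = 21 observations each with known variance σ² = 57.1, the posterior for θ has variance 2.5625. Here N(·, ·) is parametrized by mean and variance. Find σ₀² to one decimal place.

σ₀² = 44.5

For the Normal–Normal model with known σ², precisions add: τ_n = τ₀ + n/σ².
So 1/σ₀² = 1/2.5625 − 21/57.1 = 0.390244 − 0.367776 = 0.022468.
Hence σ₀² = 1/0.022468 ≈ 44.5.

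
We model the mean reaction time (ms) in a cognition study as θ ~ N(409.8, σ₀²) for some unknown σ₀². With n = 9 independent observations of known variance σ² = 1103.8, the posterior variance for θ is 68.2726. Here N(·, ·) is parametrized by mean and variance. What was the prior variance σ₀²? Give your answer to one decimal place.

For the Normal–Normal model with known σ², precisions add: τ_n = τ₀ + n/σ².
So 1/σ₀² = 1/68.2726 − 9/1103.8 = 0.014647 − 0.008154 = 0.006493.
Hence σ₀² = 1/0.006493 ≈ 154.0.

σ₀² = 154.0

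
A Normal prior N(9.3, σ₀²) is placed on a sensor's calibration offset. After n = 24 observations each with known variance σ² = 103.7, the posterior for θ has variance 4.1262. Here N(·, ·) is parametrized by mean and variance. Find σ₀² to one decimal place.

Posterior precision equals prior precision plus data precision: 1/σ_n² = 1/σ₀² + n/σ².
So 1/σ₀² = 1/4.1262 − 24/103.7 = 0.242354 − 0.231437 = 0.010917.
Hence σ₀² = 1/0.010917 ≈ 91.6.

σ₀² = 91.6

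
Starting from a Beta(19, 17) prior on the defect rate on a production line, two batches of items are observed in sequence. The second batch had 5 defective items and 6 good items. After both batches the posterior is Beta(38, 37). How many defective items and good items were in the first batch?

14 defective items and 14 good items

Because Beta–binomial updating is additive in the counts, the combined data contributed (α_post−α_prior, β_post−β_prior) successes and failures.
Total across both batches: 38−19=19 defective items, 37−17=20 good items.
Subtract the second batch: 19−5=14 defective items and 20−6=14 good items.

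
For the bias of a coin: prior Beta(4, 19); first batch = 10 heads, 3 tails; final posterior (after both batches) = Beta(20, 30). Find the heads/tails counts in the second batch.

Because Beta–binomial updating is additive in the counts, the combined data contributed (α_post−α_prior, β_post−β_prior) successes and failures.
Total across both batches: 20−4=16 heads, 30−19=11 tails.
Subtract the first batch: 16−10=6 heads and 11−3=8 tails.

6 heads and 8 tails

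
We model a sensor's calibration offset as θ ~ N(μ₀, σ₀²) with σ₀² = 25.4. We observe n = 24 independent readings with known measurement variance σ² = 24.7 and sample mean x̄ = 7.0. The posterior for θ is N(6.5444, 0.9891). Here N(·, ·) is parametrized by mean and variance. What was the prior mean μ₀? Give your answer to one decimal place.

The posterior mean is a precision-weighted average: μ_n = (τ₀μ₀ + τ_data·x̄)/(τ₀+τ_data), with τ₀=1/σ₀² and τ_data=n/σ².
Here τ₀ = 1/25.4 = 0.039370 and τ_data = 24/24.7 = 0.971660, so τ_n = 1.011030.
Rearranging for μ₀: μ₀ = (μ_n·τ_n − τ_data·x̄)/τ₀ = (6.5444·1.011030 − 0.971660·7.0) / 0.039370 = -0.185035/0.039370 ≈ -4.7.

μ₀ = -4.7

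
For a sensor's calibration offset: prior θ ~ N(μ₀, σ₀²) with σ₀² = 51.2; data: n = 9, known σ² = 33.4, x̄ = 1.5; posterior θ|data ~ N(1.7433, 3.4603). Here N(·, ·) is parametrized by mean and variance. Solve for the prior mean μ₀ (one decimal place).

μ₀ = 5.1

With known observation variance, the Normal–Normal posterior has precision τ_n = τ₀ + n/σ² and mean μ_n = (τ₀μ₀ + (n/σ²)x̄)/τ_n.
Here τ₀ = 1/51.2 = 0.019531 and τ_data = 9/33.4 = 0.269461, so τ_n = 0.288992.
Rearranging for μ₀: μ₀ = (μ_n·τ_n − τ_data·x̄)/τ₀ = (1.7433·0.288992 − 0.269461·1.5) / 0.019531 = 0.099608/0.019531 ≈ 5.1.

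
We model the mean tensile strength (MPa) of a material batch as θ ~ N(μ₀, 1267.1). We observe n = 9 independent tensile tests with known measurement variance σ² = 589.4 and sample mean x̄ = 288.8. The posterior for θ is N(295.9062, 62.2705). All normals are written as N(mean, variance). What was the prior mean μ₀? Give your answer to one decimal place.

With known observation variance, the Normal–Normal posterior has precision τ_n = τ₀ + n/σ² and mean μ_n = (τ₀μ₀ + (n/σ²)x̄)/τ_n.
Here τ₀ = 1/1267.1 = 0.000789 and τ_data = 9/589.4 = 0.015270, so τ_n = 0.016059.
Rearranging for μ₀: μ₀ = (μ_n·τ_n − τ_data·x̄)/τ₀ = (295.9062·0.016059 − 0.015270·288.8) / 0.000789 = 0.341982/0.000789 ≈ 433.4.

μ₀ = 433.4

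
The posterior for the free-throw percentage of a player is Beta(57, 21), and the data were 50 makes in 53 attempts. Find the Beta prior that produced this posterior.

A Beta(a, b) prior with s successes and f failures in binomial data gives a Beta(a+s, b+f) posterior.
Subtract the data counts: 57−50=7, 21−3=18.

Beta(7, 18)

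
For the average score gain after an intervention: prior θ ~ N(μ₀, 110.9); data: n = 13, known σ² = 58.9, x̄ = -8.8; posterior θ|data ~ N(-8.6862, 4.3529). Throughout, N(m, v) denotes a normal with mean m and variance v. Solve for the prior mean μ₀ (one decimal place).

With known observation variance, the Normal–Normal posterior has precision τ_n = τ₀ + n/σ² and mean μ_n = (τ₀μ₀ + (n/σ²)x̄)/τ_n.
Here τ₀ = 1/110.9 = 0.009017 and τ_data = 13/58.9 = 0.220713, so τ_n = 0.229730.
Rearranging for μ₀: μ₀ = (μ_n·τ_n − τ_data·x̄)/τ₀ = (-8.6862·0.229730 − 0.220713·-8.8) / 0.009017 = -0.053206/0.009017 ≈ -5.9.

μ₀ = -5.9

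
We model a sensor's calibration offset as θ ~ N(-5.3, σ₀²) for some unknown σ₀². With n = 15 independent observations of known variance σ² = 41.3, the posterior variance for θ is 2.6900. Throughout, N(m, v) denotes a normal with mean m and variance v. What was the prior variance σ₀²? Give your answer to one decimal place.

For the Normal–Normal model with known σ², precisions add: τ_n = τ₀ + n/σ².
So 1/σ₀² = 1/2.6900 − 15/41.3 = 0.371747 − 0.363196 = 0.008551.
Hence σ₀² = 1/0.008551 ≈ 116.9.

σ₀² = 116.9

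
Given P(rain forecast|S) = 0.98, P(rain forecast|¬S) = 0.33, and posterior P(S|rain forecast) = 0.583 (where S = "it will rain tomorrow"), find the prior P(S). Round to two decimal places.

Bayes' rule in odds form gives O(S|E) = O(S)·[P(E|S)/P(E|¬S)], hence O(S) = O(S|E)/LR.
Posterior odds = 0.583/(1−0.583) = 1.3981. LR = 0.98/0.33 = 2.9697.
Prior odds = 1.3981/2.9697 = 0.4708, so P(S) = 0.4708/(1+0.4708) ≈ 0.32.

P(S) = 0.32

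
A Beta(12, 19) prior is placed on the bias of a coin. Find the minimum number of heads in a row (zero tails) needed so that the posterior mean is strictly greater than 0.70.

After k heads and 0 tails the posterior is Beta(12+k, 19), with mean (12+k)/(12+19+k).
Set (12+k)/(31+k) > 0.70 and solve: k > (0.70·31 − 12)/(1 − 0.70) = 32.333.
The smallest integer exceeding 32.333 is 33, and checking k=33: (45)/(64) = 0.7031 > 0.70.

k = 33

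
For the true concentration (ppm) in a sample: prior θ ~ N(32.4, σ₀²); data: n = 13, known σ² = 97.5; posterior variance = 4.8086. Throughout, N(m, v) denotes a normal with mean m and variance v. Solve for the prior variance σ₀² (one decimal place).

Posterior precision equals prior precision plus data precision: 1/σ_n² = 1/σ₀² + n/σ².
So 1/σ₀² = 1/4.8086 − 13/97.5 = 0.207961 − 0.133333 = 0.074628.
Hence σ₀² = 1/0.074628 ≈ 13.4.

σ₀² = 13.4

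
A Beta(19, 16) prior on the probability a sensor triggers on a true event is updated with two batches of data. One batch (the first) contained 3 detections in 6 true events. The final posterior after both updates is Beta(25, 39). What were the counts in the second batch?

Because Beta–binomial updating is additive in the counts, the combined data contributed (α_post−α_prior, β_post−β_prior) successes and failures.
Total across both batches: 25−19=6 detections, 39−16=23 misses.
Subtract the first batch: 6−3=3 detections and 23−3=20 misses.

3 detections and 20 misses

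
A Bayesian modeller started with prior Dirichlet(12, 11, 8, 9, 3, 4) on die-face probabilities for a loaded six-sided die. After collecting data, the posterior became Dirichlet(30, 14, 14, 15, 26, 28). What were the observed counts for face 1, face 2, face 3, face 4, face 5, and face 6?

counts (18, 3, 6, 6, 23, 24)

For a Dirichlet(α) prior with multinomial counts c, the posterior is Dirichlet(α + c) componentwise.
Counts are posterior − prior componentwise: 30−12=18, 14−11=3, 14−8=6, 15−9=6, 26−3=23, 28−4=24.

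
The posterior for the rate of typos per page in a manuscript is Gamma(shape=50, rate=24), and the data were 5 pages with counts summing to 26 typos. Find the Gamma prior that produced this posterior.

Gamma–Poisson conjugacy: posterior shape = α + Σxᵢ, posterior rate = β + n.
So α = 50 − 26 = 24 and β = 24 − 5 = 19.

Gamma(shape=24, rate=19)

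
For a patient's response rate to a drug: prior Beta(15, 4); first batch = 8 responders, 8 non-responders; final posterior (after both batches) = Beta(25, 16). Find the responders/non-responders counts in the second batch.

2 responders and 4 non-responders

Because Beta–binomial updating is additive in the counts, the combined data contributed (α_post−α_prior, β_post−β_prior) successes and failures.
Total across both batches: 25−15=10 responders, 16−4=12 non-responders.
Subtract the first batch: 10−8=2 responders and 12−8=4 non-responders.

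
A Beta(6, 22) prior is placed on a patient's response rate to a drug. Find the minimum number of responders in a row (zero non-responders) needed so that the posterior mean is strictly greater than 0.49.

After k responders and 0 non-responders the posterior is Beta(6+k, 22), with mean (6+k)/(6+22+k).
Set (6+k)/(28+k) > 0.49 and solve: k > (0.49·28 − 6)/(1 − 0.49) = 15.137.
The smallest integer exceeding 15.137 is 16, and checking k=16: (22)/(44) = 0.5000 > 0.49.

k = 16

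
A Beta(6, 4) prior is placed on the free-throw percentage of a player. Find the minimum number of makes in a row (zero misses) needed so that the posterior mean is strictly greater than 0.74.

k = 6

After k makes and 0 misses the posterior is Beta(6+k, 4), with mean (6+k)/(6+4+k).
Set (6+k)/(10+k) > 0.74 and solve: k > (0.74·10 − 6)/(1 − 0.74) = 5.385.
The smallest integer exceeding 5.385 is 6.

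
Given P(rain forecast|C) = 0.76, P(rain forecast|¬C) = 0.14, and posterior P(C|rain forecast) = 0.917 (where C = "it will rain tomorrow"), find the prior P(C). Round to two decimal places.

In odds form, posterior odds = prior odds × likelihood ratio, so prior odds = posterior odds ÷ LR.
Posterior odds = 0.917/(1−0.917) = 11.0482. LR = 0.76/0.14 = 5.4286.
Prior odds = 11.0482/5.4286 = 2.0352, so P(C) = 2.0352/(1+2.0352) ≈ 0.67.

P(C) = 0.67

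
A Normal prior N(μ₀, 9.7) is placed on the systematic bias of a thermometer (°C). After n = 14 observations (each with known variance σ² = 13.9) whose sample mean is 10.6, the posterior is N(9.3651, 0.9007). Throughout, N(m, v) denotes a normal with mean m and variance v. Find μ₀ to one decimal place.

With known observation variance, the Normal–Normal posterior has precision τ_n = τ₀ + n/σ² and mean μ_n = (τ₀μ₀ + (n/σ²)x̄)/τ_n.
Here τ₀ = 1/9.7 = 0.103093 and τ_data = 14/13.9 = 1.007194, so τ_n = 1.110287.
Rearranging for μ₀: μ₀ = (μ_n·τ_n − τ_data·x̄)/τ₀ = (9.3651·1.110287 − 1.007194·10.6) / 0.103093 = -0.278308/0.103093 ≈ -2.7.

μ₀ = -2.7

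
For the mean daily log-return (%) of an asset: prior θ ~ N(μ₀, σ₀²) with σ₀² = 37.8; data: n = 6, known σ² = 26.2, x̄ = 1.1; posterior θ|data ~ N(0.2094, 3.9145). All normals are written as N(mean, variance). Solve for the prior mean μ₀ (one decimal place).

μ₀ = -7.5

The posterior mean is a precision-weighted average: μ_n = (τ₀μ₀ + τ_data·x̄)/(τ₀+τ_data), with τ₀=1/σ₀² and τ_data=n/σ².
Here τ₀ = 1/37.8 = 0.026455 and τ_data = 6/26.2 = 0.229008, so τ_n = 0.255463.
Rearranging for μ₀: μ₀ = (μ_n·τ_n − τ_data·x̄)/τ₀ = (0.2094·0.255463 − 0.229008·1.1) / 0.026455 = -0.198415/0.026455 ≈ -7.5.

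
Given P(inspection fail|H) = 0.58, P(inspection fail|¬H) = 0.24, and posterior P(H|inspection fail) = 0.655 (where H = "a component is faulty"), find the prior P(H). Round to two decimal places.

In odds form, posterior odds = prior odds × likelihood ratio, so prior odds = posterior odds ÷ LR.
Posterior odds = 0.655/(1−0.655) = 1.8986. LR = 0.58/0.24 = 2.4167.
Prior odds = 1.8986/2.4167 = 0.7856, so P(H) = 0.7856/(1+0.7856) ≈ 0.44.

P(H) = 0.44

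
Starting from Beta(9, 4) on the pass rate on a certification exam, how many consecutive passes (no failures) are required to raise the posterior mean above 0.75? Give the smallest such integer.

k = 4

After k passes and 0 failures the posterior is Beta(9+k, 4), with mean (9+k)/(9+4+k).
Set (9+k)/(13+k) > 0.75 and solve: k > (0.75·13 − 9)/(1 − 0.75) = 3.000.
The smallest integer exceeding 3.000 is 4, and checking k=4: (13)/(17) = 0.7647 > 0.75.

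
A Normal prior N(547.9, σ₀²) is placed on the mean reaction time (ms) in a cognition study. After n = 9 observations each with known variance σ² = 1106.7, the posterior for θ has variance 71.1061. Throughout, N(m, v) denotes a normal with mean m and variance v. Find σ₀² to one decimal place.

σ₀² = 168.6

For the Normal–Normal model with known σ², precisions add: τ_n = τ₀ + n/σ².
So 1/σ₀² = 1/71.1061 − 9/1106.7 = 0.014063 − 0.008132 = 0.005931.
Hence σ₀² = 1/0.005931 ≈ 168.6.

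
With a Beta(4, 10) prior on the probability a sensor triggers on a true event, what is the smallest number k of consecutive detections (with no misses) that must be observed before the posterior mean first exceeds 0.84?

k = 49

After k detections and 0 misses the posterior is Beta(4+k, 10), with mean (4+k)/(4+10+k).
Set (4+k)/(14+k) > 0.84 and solve: k > (0.84·14 − 4)/(1 − 0.84) = 48.500.
The smallest integer exceeding 48.500 is 49, and checking k=49: (53)/(63) = 0.8413 > 0.84.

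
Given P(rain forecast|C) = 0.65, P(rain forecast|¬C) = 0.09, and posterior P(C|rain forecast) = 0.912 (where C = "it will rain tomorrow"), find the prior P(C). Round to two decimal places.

Bayes' rule in odds form gives O(C|E) = O(C)·[P(E|C)/P(E|¬C)], hence O(C) = O(C|E)/LR.
Posterior odds = 0.912/(1−0.912) = 10.3636. LR = 0.65/0.09 = 7.2222.
Prior odds = 10.3636/7.2222 = 1.4350, so P(C) = 1.4350/(1+1.4350) ≈ 0.59.

P(C) = 0.59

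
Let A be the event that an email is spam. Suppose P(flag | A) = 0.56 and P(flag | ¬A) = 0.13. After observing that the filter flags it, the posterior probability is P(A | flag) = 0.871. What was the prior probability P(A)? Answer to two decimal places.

P(A) = 0.61

In odds form, posterior odds = prior odds × likelihood ratio, so prior odds = posterior odds ÷ LR.
Posterior odds = 0.871/(1−0.871) = 6.7519. LR = 0.56/0.13 = 4.3077.
Prior odds = 6.7519/4.3077 = 1.5674, so P(A) = 1.5674/(1+1.5674) ≈ 0.61.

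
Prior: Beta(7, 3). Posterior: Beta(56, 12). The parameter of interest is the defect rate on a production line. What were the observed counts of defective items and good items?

Under Beta–binomial conjugacy the posterior parameters are (α+s, β+f).
So s = 56 − 7 = 49 and f = 12 − 3 = 9.

49 defective items and 9 good items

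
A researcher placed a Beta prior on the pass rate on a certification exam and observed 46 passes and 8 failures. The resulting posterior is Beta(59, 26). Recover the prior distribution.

Under Beta–binomial conjugacy the posterior parameters are (α+s, β+f).
Subtract the data counts: 59−46=13, 26−8=18.

Beta(13, 18)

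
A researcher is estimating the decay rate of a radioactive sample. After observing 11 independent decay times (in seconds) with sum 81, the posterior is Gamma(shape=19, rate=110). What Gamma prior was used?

Gamma(shape=8, rate=29)

For an exponential likelihood with a Gamma(α, β) prior on the rate, n observations with total T give posterior Gamma(α+n, β+T).
So α = 19 − 11 = 8 and β = 110 − 81 = 29.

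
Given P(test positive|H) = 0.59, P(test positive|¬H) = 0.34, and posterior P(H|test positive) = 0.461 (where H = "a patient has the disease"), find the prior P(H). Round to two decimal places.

Bayes' rule in odds form gives O(H|E) = O(H)·[P(E|H)/P(E|¬H)], hence O(H) = O(H|E)/LR.
Posterior odds = 0.461/(1−0.461) = 0.8553. LR = 0.59/0.34 = 1.7353.
Prior odds = 0.8553/1.7353 = 0.4929, so P(H) = 0.4929/(1+0.4929) ≈ 0.33.

P(H) = 0.33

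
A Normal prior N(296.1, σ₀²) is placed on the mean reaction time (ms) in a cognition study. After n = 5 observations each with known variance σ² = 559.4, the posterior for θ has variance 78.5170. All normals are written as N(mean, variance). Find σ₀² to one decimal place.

σ₀² = 263.3

For the Normal–Normal model with known σ², precisions add: τ_n = τ₀ + n/σ².
So 1/σ₀² = 1/78.5170 − 5/559.4 = 0.012736 − 0.008938 = 0.003798.
Hence σ₀² = 1/0.003798 ≈ 263.3.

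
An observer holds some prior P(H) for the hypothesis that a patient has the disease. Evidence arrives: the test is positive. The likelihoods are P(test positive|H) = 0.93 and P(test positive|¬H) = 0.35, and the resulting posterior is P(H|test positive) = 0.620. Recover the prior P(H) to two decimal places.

P(H) = 0.38

In odds form, posterior odds = prior odds × likelihood ratio, so prior odds = posterior odds ÷ LR.
Posterior odds = 0.620/(1−0.620) = 1.6316. LR = 0.93/0.35 = 2.6571.
Prior odds = 1.6316/2.6571 = 0.6141, so P(H) = 0.6141/(1+0.6141) ≈ 0.38.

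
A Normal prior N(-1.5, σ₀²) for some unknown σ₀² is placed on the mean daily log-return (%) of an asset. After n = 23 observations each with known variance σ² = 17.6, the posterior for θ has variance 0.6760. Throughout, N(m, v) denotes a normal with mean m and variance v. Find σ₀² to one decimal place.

Posterior precision equals prior precision plus data precision: 1/σ_n² = 1/σ₀² + n/σ².
So 1/σ₀² = 1/0.6760 − 23/17.6 = 1.479290 − 1.306818 = 0.172472.
Hence σ₀² = 1/0.172472 ≈ 5.8.

σ₀² = 5.8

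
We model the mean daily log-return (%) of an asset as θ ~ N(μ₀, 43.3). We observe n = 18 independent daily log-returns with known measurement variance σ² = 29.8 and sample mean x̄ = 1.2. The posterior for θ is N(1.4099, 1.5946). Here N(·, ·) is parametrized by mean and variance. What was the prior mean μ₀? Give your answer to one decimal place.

The posterior mean is a precision-weighted average: μ_n = (τ₀μ₀ + τ_data·x̄)/(τ₀+τ_data), with τ₀=1/σ₀² and τ_data=n/σ².
Here τ₀ = 1/43.3 = 0.023095 and τ_data = 18/29.8 = 0.604027, so τ_n = 0.627122.
Rearranging for μ₀: μ₀ = (μ_n·τ_n − τ_data·x̄)/τ₀ = (1.4099·0.627122 − 0.604027·1.2) / 0.023095 = 0.159347/0.023095 ≈ 6.9.

μ₀ = 6.9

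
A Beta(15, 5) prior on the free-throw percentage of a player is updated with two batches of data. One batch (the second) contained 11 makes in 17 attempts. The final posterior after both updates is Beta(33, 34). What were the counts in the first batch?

7 makes and 23 misses

Because Beta–binomial updating is additive in the counts, the combined data contributed (α_post−α_prior, β_post−β_prior) successes and failures.
Total across both batches: 33−15=18 makes, 34−5=29 misses.
Subtract the second batch: 18−11=7 makes and 29−6=23 misses.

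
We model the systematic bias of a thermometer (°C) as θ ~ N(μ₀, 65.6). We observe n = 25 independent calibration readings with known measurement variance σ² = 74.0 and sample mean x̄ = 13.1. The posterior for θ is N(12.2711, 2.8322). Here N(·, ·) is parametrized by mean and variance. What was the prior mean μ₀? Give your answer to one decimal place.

The posterior mean is a precision-weighted average: μ_n = (τ₀μ₀ + τ_data·x̄)/(τ₀+τ_data), with τ₀=1/σ₀² and τ_data=n/σ².
Here τ₀ = 1/65.6 = 0.015244 and τ_data = 25/74.0 = 0.337838, so τ_n = 0.353082.
Rearranging for μ₀: μ₀ = (μ_n·τ_n − τ_data·x̄)/τ₀ = (12.2711·0.353082 − 0.337838·13.1) / 0.015244 = -0.092973/0.015244 ≈ -6.1.

μ₀ = -6.1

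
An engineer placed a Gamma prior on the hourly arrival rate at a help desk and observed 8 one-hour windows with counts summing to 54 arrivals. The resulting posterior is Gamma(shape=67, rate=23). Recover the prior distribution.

Gamma(shape=13, rate=15)

A Gamma(α, β) prior (rate parametrization) on a Poisson rate with n observations summing to S gives posterior Gamma(α+S, β+n).
So α = 67 − 54 = 13 and β = 23 − 8 = 15.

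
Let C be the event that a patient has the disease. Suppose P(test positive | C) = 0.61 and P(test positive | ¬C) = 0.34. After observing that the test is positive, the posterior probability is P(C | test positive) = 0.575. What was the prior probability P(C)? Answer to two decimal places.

P(C) = 0.43

Bayes' rule in odds form gives O(C|E) = O(C)·[P(E|C)/P(E|¬C)], hence O(C) = O(C|E)/LR.
Posterior odds = 0.575/(1−0.575) = 1.3529. LR = 0.61/0.34 = 1.7941.
Prior odds = 1.3529/1.7941 = 0.7541, so P(C) = 0.7541/(1+0.7541) ≈ 0.43.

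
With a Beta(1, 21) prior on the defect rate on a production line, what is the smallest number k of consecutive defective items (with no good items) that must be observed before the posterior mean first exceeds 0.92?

k = 241

After k defective items and 0 good items the posterior is Beta(1+k, 21), with mean (1+k)/(1+21+k).
Set (1+k)/(22+k) > 0.92 and solve: k > (0.92·22 − 1)/(1 − 0.92) = 240.500.
The smallest integer exceeding 240.500 is 241, and checking k=241: (242)/(263) = 0.9202 > 0.92.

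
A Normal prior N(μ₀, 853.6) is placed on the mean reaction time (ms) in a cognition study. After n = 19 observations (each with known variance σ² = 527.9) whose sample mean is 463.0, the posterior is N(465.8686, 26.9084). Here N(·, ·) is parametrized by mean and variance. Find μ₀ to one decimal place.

μ₀ = 554.0

The posterior mean is a precision-weighted average: μ_n = (τ₀μ₀ + τ_data·x̄)/(τ₀+τ_data), with τ₀=1/σ₀² and τ_data=n/σ².
Here τ₀ = 1/853.6 = 0.001172 and τ_data = 19/527.9 = 0.035992, so τ_n = 0.037164.
Rearranging for μ₀: μ₀ = (μ_n·τ_n − τ_data·x̄)/τ₀ = (465.8686·0.037164 − 0.035992·463.0) / 0.001172 = 0.649245/0.001172 ≈ 554.0.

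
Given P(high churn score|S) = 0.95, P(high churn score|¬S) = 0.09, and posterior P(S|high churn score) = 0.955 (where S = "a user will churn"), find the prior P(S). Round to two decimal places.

P(S) = 0.67

In odds form, posterior odds = prior odds × likelihood ratio, so prior odds = posterior odds ÷ LR.
Posterior odds = 0.955/(1−0.955) = 21.2222. LR = 0.95/0.09 = 10.5556.
Prior odds = 21.2222/10.5556 = 2.0105, so P(S) = 2.0105/(1+2.0105) ≈ 0.67.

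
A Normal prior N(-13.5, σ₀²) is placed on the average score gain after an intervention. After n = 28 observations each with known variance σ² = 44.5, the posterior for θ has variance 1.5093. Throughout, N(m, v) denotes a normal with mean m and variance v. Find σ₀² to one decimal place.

σ₀² = 30.0

For the Normal–Normal model with known σ², precisions add: τ_n = τ₀ + n/σ².
So 1/σ₀² = 1/1.5093 − 28/44.5 = 0.662559 − 0.629213 = 0.033346.
Hence σ₀² = 1/0.033346 ≈ 30.0.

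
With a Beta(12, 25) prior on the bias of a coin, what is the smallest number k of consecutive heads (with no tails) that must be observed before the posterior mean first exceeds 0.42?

After k heads and 0 tails the posterior is Beta(12+k, 25), with mean (12+k)/(12+25+k).
Set (12+k)/(37+k) > 0.42 and solve: k > (0.42·37 − 12)/(1 − 0.42) = 6.103.
The smallest integer exceeding 6.103 is 7.

k = 7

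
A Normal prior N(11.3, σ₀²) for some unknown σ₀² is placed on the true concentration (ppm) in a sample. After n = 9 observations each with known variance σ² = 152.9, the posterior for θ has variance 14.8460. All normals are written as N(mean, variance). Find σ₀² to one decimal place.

Posterior precision equals prior precision plus data precision: 1/σ_n² = 1/σ₀² + n/σ².
So 1/σ₀² = 1/14.8460 − 9/152.9 = 0.067358 − 0.058862 = 0.008496.
Hence σ₀² = 1/0.008496 ≈ 117.7.

σ₀² = 117.7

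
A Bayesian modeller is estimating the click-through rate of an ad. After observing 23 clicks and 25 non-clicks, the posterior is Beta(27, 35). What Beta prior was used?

A Beta(a, b) prior with s successes and f failures in binomial data gives a Beta(a+s, b+f) posterior.
So a = 27 − 23 = 4 and b = 35 − 25 = 10.

Beta(4, 10)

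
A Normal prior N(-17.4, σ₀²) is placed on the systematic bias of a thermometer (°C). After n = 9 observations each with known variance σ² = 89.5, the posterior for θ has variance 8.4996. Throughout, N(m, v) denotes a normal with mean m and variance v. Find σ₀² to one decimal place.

For the Normal–Normal model with known σ², precisions add: τ_n = τ₀ + n/σ².
So 1/σ₀² = 1/8.4996 − 9/89.5 = 0.117653 − 0.100559 = 0.017094.
Hence σ₀² = 1/0.017094 ≈ 58.5.

σ₀² = 58.5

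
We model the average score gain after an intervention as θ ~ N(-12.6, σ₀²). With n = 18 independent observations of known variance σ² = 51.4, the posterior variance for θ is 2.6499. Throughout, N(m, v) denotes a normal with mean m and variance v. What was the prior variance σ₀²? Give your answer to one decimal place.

σ₀² = 36.8

For the Normal–Normal model with known σ², precisions add: τ_n = τ₀ + n/σ².
So 1/σ₀² = 1/2.6499 − 18/51.4 = 0.377373 − 0.350195 = 0.027178.
Hence σ₀² = 1/0.027178 ≈ 36.8.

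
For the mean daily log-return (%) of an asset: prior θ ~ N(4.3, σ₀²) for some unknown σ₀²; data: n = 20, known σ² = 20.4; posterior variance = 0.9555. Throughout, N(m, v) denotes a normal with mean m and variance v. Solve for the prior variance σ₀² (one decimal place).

For the Normal–Normal model with known σ², precisions add: τ_n = τ₀ + n/σ².
So 1/σ₀² = 1/0.9555 − 20/20.4 = 1.046572 − 0.980392 = 0.066180.
Hence σ₀² = 1/0.066180 ≈ 15.1.

σ₀² = 15.1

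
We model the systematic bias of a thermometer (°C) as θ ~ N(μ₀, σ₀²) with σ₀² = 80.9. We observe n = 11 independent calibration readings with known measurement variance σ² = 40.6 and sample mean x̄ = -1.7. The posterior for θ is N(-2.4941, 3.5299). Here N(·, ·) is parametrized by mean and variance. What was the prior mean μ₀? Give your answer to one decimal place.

With known observation variance, the Normal–Normal posterior has precision τ_n = τ₀ + n/σ² and mean μ_n = (τ₀μ₀ + (n/σ²)x̄)/τ_n.
Here τ₀ = 1/80.9 = 0.012361 and τ_data = 11/40.6 = 0.270936, so τ_n = 0.283297.
Rearranging for μ₀: μ₀ = (μ_n·τ_n − τ_data·x̄)/τ₀ = (-2.4941·0.283297 − 0.270936·-1.7) / 0.012361 = -0.245980/0.012361 ≈ -19.9.

μ₀ = -19.9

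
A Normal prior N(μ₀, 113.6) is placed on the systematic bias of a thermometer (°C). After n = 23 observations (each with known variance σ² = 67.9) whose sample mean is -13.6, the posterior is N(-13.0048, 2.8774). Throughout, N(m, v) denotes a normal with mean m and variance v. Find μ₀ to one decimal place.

μ₀ = 9.9

With known observation variance, the Normal–Normal posterior has precision τ_n = τ₀ + n/σ² and mean μ_n = (τ₀μ₀ + (n/σ²)x̄)/τ_n.
Here τ₀ = 1/113.6 = 0.008803 and τ_data = 23/67.9 = 0.338733, so τ_n = 0.347536.
Rearranging for μ₀: μ₀ = (μ_n·τ_n − τ_data·x̄)/τ₀ = (-13.0048·0.347536 − 0.338733·-13.6) / 0.008803 = 0.087133/0.008803 ≈ 9.9.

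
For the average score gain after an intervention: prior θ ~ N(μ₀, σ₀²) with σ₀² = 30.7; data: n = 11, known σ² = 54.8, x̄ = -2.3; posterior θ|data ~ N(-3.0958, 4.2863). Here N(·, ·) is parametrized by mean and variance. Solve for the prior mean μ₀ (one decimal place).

The posterior mean is a precision-weighted average: μ_n = (τ₀μ₀ + τ_data·x̄)/(τ₀+τ_data), with τ₀=1/σ₀² and τ_data=n/σ².
Here τ₀ = 1/30.7 = 0.032573 and τ_data = 11/54.8 = 0.200730, so τ_n = 0.233303.
Rearranging for μ₀: μ₀ = (μ_n·τ_n − τ_data·x̄)/τ₀ = (-3.0958·0.233303 − 0.200730·-2.3) / 0.032573 = -0.260580/0.032573 ≈ -8.0.

μ₀ = -8.0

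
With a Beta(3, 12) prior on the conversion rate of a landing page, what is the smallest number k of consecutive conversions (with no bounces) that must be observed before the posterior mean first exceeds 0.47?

After k conversions and 0 bounces the posterior is Beta(3+k, 12), with mean (3+k)/(3+12+k).
Set (3+k)/(15+k) > 0.47 and solve: k > (0.47·15 − 3)/(1 − 0.47) = 7.642.
The smallest integer exceeding 7.642 is 8, and checking k=8: (11)/(23) = 0.4783 > 0.47.

k = 8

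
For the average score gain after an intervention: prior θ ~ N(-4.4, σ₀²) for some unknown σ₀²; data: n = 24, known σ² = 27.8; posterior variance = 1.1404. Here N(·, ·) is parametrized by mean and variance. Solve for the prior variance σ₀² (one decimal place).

σ₀² = 73.7

For the Normal–Normal model with known σ², precisions add: τ_n = τ₀ + n/σ².
So 1/σ₀² = 1/1.1404 − 24/27.8 = 0.876885 − 0.863309 = 0.013576.
Hence σ₀² = 1/0.013576 ≈ 73.7.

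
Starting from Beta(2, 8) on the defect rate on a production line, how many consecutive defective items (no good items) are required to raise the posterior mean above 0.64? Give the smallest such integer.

After k defective items and 0 good items the posterior is Beta(2+k, 8), with mean (2+k)/(2+8+k).
Set (2+k)/(10+k) > 0.64 and solve: k > (0.64·10 − 2)/(1 − 0.64) = 12.222.
The smallest integer exceeding 12.222 is 13.

k = 13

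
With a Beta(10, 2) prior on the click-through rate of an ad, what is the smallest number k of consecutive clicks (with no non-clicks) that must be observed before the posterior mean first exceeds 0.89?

k = 7

After k clicks and 0 non-clicks the posterior is Beta(10+k, 2), with mean (10+k)/(10+2+k).
Set (10+k)/(12+k) > 0.89 and solve: k > (0.89·12 − 10)/(1 − 0.89) = 6.182.
The smallest integer exceeding 6.182 is 7.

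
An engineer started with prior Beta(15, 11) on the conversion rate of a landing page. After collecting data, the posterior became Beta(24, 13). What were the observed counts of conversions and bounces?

Beta is conjugate to the binomial likelihood: posterior = Beta(α+s, β+f).
Match parameters: s=24−15=9, f=13−11=2.

9 conversions and 2 bounces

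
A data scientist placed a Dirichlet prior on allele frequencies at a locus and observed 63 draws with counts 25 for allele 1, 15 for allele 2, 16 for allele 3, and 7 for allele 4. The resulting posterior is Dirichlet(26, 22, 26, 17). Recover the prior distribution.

For a Dirichlet(α) prior with multinomial counts c, the posterior is Dirichlet(α + c) componentwise.
Subtract each count from the matching posterior parameter: 26−25=1, 22−15=7, 26−16=10, 17−7=10.

Dirichlet(1, 7, 10, 10)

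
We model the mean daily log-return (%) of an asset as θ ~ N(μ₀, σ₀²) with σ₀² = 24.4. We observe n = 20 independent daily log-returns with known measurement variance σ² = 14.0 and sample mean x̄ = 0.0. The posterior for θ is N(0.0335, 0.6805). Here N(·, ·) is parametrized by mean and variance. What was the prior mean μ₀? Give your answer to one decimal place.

The posterior mean is a precision-weighted average: μ_n = (τ₀μ₀ + τ_data·x̄)/(τ₀+τ_data), with τ₀=1/σ₀² and τ_data=n/σ².
Here τ₀ = 1/24.4 = 0.040984 and τ_data = 20/14.0 = 1.428571, so τ_n = 1.469555.
Rearranging for μ₀: μ₀ = (μ_n·τ_n − τ_data·x̄)/τ₀ = (0.0335·1.469555 − 1.428571·0.0) / 0.040984 = 0.049230/0.040984 ≈ 1.2.

μ₀ = 1.2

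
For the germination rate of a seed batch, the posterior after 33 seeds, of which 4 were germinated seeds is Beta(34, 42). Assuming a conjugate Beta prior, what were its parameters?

A Beta(α, β) prior with s successes and f failures in binomial data gives a Beta(α+s, β+f) posterior.
So α = 34 − 4 = 30 and β = 42 − 29 = 13.

Beta(30, 13)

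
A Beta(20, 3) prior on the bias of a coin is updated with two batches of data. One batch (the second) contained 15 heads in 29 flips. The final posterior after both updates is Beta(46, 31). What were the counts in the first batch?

11 heads and 14 tails

Sequential conjugate updates are equivalent to a single update on the pooled data, so total successes = posterior α − prior α and total failures = posterior β − prior β.
Total across both batches: 46−20=26 heads, 31−3=28 tails.
Subtract the second batch: 26−15=11 heads and 28−14=14 tails.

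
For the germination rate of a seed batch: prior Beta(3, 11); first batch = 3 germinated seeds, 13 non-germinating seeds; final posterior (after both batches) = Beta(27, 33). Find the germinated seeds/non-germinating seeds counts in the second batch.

21 germinated seeds and 9 non-germinating seeds

Because Beta–binomial updating is additive in the counts, the combined data contributed (α_post−α_prior, β_post−β_prior) successes and failures.
Total across both batches: 27−3=24 germinated seeds, 33−11=22 non-germinating seeds.
Subtract the first batch: 24−3=21 germinated seeds and 22−13=9 non-germinating seeds.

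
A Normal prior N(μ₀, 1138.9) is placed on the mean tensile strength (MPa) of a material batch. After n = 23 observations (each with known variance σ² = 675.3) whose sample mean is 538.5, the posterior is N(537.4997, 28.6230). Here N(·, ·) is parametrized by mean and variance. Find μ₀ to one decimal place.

μ₀ = 498.7

The posterior mean is a precision-weighted average: μ_n = (τ₀μ₀ + τ_data·x̄)/(τ₀+τ_data), with τ₀=1/σ₀² and τ_data=n/σ².
Here τ₀ = 1/1138.9 = 0.000878 and τ_data = 23/675.3 = 0.034059, so τ_n = 0.034937.
Rearranging for μ₀: μ₀ = (μ_n·τ_n − τ_data·x̄)/τ₀ = (537.4997·0.034937 − 0.034059·538.5) / 0.000878 = 0.437856/0.000878 ≈ 498.7.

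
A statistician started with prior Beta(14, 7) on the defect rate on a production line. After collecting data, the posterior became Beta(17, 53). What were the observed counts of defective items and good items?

A Beta(a, b) prior with s successes and f failures in binomial data gives a Beta(a+s, b+f) posterior.
So s = 17 − 14 = 3 and f = 53 − 7 = 46.

3 defective items and 46 good items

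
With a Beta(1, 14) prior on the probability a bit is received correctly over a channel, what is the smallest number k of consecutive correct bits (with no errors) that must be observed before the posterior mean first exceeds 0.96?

k = 336

After k correct bits and 0 errors the posterior is Beta(1+k, 14), with mean (1+k)/(1+14+k).
Set (1+k)/(15+k) > 0.96 and solve: k > (0.96·15 − 1)/(1 − 0.96) = 335.000.
The smallest integer exceeding 335.000 is 336, and checking k=336: (337)/(351) = 0.9601 > 0.96.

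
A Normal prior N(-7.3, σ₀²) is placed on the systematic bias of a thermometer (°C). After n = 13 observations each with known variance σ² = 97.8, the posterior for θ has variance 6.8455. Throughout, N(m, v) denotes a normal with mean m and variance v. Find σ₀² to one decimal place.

Posterior precision equals prior precision plus data precision: 1/σ_n² = 1/σ₀² + n/σ².
So 1/σ₀² = 1/6.8455 − 13/97.8 = 0.146081 − 0.132924 = 0.013157.
Hence σ₀² = 1/0.013157 ≈ 76.0.

σ₀² = 76.0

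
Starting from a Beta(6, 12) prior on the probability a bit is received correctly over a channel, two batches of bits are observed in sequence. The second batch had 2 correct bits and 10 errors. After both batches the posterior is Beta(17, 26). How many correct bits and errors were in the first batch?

9 correct bits and 4 errors

Because Beta–binomial updating is additive in the counts, the combined data contributed (α_post−α_prior, β_post−β_prior) successes and failures.
Total across both batches: 17−6=11 correct bits, 26−12=14 errors.
Subtract the second batch: 11−2=9 correct bits and 14−10=4 errors.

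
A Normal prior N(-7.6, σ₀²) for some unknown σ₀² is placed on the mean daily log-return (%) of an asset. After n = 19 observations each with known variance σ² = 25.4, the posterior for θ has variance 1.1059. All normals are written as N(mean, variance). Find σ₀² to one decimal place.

Posterior precision equals prior precision plus data precision: 1/σ_n² = 1/σ₀² + n/σ².
So 1/σ₀² = 1/1.1059 − 19/25.4 = 0.904241 − 0.748031 = 0.156210.
Hence σ₀² = 1/0.156210 ≈ 6.4.

σ₀² = 6.4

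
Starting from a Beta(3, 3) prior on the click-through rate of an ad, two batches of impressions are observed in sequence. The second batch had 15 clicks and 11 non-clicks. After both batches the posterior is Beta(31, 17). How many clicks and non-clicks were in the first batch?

13 clicks and 3 non-clicks

Sequential conjugate updates are equivalent to a single update on the pooled data, so total successes = posterior α − prior α and total failures = posterior β − prior β.
Total across both batches: 31−3=28 clicks, 17−3=14 non-clicks.
Subtract the second batch: 28−15=13 clicks and 14−11=3 non-clicks.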